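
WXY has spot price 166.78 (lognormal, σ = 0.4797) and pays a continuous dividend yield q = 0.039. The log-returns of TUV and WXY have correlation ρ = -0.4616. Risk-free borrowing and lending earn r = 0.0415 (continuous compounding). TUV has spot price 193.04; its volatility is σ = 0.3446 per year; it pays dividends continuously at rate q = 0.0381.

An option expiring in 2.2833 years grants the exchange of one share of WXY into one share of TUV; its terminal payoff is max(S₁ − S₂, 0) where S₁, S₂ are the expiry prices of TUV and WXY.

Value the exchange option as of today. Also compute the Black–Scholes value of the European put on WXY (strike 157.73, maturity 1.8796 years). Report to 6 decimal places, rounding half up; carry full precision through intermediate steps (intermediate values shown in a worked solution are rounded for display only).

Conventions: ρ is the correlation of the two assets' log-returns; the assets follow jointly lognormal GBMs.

exchange price = 79.895220
price(WXY put K=157.73) = 34.380853

σ_eff = √(σ₁² + σ₂² − 2ρσ₁σ₂) = √(0.3446² + 0.4797² − 2·-0.4616·0.3446·0.4797) = 0.708146
d₁ = (ln(S₁/S₂) + (q₂ − q₁ + σ_eff²/2)T) / (σ_eff√T) = (ln(193.04/166.78) + (0.039 − 0.0381 + 0.250735)·2.2833) / 1.070050 = 0.673595
d₂ = d₁ − σ_eff√T = 0.673595 − 1.070050 = -0.396455
N(d₁) = 0.749716,  N(d₂) = 0.345885
V = S₁·e^{−q₁T}·N(d₁) − S₂·e^{−q₂T}·N(d₂) = 132.667017 − 52.771797 = 79.895220
[vanilla: WXY put K=157.73]
σ√T = 0.4797·√1.8796 = 0.657662
d₁ = (ln(S/K) + (r−q+σ²/2)T) / (σ√T) = (ln(166.78/157.73) + (0.0415−0.039+0.4797²/2)·1.8796) / 0.657662 = (0.055791 + 0.220958) / 0.657662 = 0.420808
d₂ = d₁ − σ√T = 0.420808 − 0.657662 = -0.236854
e^{−rT} = 0.924961
e^{−qT} = 0.929318
N(−d₁) = 0.336948,  N(−d₂) = 0.593615
price = K·e^{−rT}·N(−d₂) − S·e^{−qT}·N(−d₁) = 86.604923 − 52.224070 = 34.380853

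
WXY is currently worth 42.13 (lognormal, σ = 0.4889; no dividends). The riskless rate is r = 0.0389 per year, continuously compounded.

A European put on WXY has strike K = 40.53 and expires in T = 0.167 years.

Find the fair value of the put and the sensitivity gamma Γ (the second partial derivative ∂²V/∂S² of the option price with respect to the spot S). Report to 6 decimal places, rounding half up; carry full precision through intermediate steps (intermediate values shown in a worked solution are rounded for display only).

σ√T = 0.4889·√0.167 = 0.199792
d₁ = (ln(S/K) + (r+σ²/2)T) / (σ√T) = (ln(42.13/40.53) + (0.0389+0.4889²/2)·0.167) / 0.199792 = (0.038718 + 0.026455) / 0.199792 = 0.326201
d₂ = d₁ − σ√T = 0.326201 − 0.199792 = 0.126409
e^{−rT} = 0.993525
N(−d₁) = 0.372136,  N(−d₂) = 0.449704
Put price V = K·e^{−rT}·N(−d₂) − S·N(−d₁) = 18.108487 − 15.678096 = 2.430391
φ(d₁) = (1/√(2π))·e^{−d₁²/2} = 0.378272
Γ = φ(d₁) / (S·σ·√T) = 0.044940

price = 2.430391
Γ = 0.044940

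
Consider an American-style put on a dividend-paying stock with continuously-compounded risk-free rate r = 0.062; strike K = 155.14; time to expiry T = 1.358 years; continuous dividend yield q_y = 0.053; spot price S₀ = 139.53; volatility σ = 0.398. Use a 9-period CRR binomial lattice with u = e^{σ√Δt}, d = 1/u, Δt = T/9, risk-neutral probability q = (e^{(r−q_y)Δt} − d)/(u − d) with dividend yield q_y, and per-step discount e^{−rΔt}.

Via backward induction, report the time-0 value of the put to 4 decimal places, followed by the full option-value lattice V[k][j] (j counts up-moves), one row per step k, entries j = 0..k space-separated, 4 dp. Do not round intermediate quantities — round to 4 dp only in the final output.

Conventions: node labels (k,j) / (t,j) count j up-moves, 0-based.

price = 32.8714
tree:
32.8714
42.9841 21.9371
54.6423 30.4814 12.5810
67.3913 41.1241 18.8911 5.5982
79.9607 53.6441 27.5957 9.2897 1.4777
90.7296 67.3913 38.9608 15.1187 2.7923 0.0000
99.9559 79.9607 52.7204 23.9671 5.2762 0.0000 0.0000
107.8606 90.7296 67.3913 36.5941 9.9698 0.0000 0.0000 0.0000
114.6331 99.9559 79.9607 52.7204 18.8385 0.0000 0.0000 0.0000 0.0000
120.4354 107.8606 90.7296 67.3913 35.5967 0.0000 0.0000 0.0000 0.0000 0.0000

Δt=0.15089  u=1.16719  d=0.85676  q=0.46580  discount=0.99069
step 9 (expiry): payoffs max(K−S,0) = 120.4354 107.8606 90.7296 67.3913 35.5967 0.0000 0.0000 0.0000 0.0000 0.0000
k=8: (k=8,j=0): S=40.5069, K−S=114.6331, hold=113.5111 ⇒ V=114.6331 exercise | (k=8,j=1): S=55.1841, K−S=99.9559, hold=98.9509 ⇒ V=99.9559 exercise | (k=8,j=2): S=75.1793, K−S=79.9607, hold=79.1149 ⇒ V=79.9607 exercise | (k=8,j=3): S=102.4196, K−S=52.7204, hold=52.0916 ⇒ V=52.7204 exercise | (k=8,j=4): S=139.5300, K−S=15.6100, hold=18.8385 ⇒ V=18.8385 continue | (k=8,j=5): S=190.0869, K−S=0.0000, hold=0.0000 ⇒ V=0.0000 continue | (k=8,j=6): S=258.9624, K−S=0.0000, hold=0.0000 ⇒ V=0.0000 continue | (k=8,j=7): S=352.7940, K−S=0.0000, hold=0.0000 ⇒ V=0.0000 continue | (k=8,j=8): S=480.6243, K−S=0.0000, hold=0.0000 ⇒ V=0.0000 continue
k=7: (k=7,j=0): S=47.2794, K−S=107.8606, hold=106.7926 ⇒ V=107.8606 exercise | (k=7,j=1): S=64.4104, K−S=90.7296, hold=89.7980 ⇒ V=90.7296 exercise | (k=7,j=2): S=87.7487, K−S=67.3913, hold=66.6456 ⇒ V=67.3913 exercise | (k=7,j=3): S=119.5433, K−S=35.5967, hold=36.5941 ⇒ V=36.5941 continue | (k=7,j=4): S=162.8583, K−S=0.0000, hold=9.9698 ⇒ V=9.9698 continue | (k=7,j=5): S=221.8679, K−S=0.0000, hold=0.0000 ⇒ V=0.0000 continue | (k=7,j=6): S=302.2588, K−S=0.0000, hold=0.0000 ⇒ V=0.0000 continue | (k=7,j=7): S=411.7783, K−S=0.0000, hold=0.0000 ⇒ V=0.0000 continue
k=6: (k=6,j=0): S=55.1841, K−S=99.9559, hold=98.9509 ⇒ V=99.9559 exercise | (k=6,j=1): S=75.1793, K−S=79.9607, hold=79.1149 ⇒ V=79.9607 exercise | (k=6,j=2): S=102.4196, K−S=52.7204, hold=52.5519 ⇒ V=52.7204 exercise | (k=6,j=3): S=139.5300, K−S=15.6100, hold=23.9671 ⇒ V=23.9671 continue | (k=6,j=4): S=190.0869, K−S=0.0000, hold=5.2762 ⇒ V=5.2762 continue | (k=6,j=5): S=258.9624, K−S=0.0000, hold=0.0000 ⇒ V=0.0000 continue | (k=6,j=6): S=352.7940, K−S=0.0000, hold=0.0000 ⇒ V=0.0000 continue
k=5: (k=5,j=0): S=64.4104, K−S=90.7296, hold=89.7980 ⇒ V=90.7296 exercise | (k=5,j=1): S=87.7487, K−S=67.3913, hold=66.6456 ⇒ V=67.3913 exercise | (k=5,j=2): S=119.5433, K−S=35.5967, hold=38.9608 ⇒ V=38.9608 continue | (k=5,j=3): S=162.8583, K−S=0.0000, hold=15.1187 ⇒ V=15.1187 continue | (k=5,j=4): S=221.8679, K−S=0.0000, hold=2.7923 ⇒ V=2.7923 continue | (k=5,j=5): S=302.2588, K−S=0.0000, hold=0.0000 ⇒ V=0.0000 continue
k=4: (k=4,j=0): S=75.1793, K−S=79.9607, hold=79.1149 ⇒ V=79.9607 exercise | (k=4,j=1): S=102.4196, K−S=52.7204, hold=53.6441 ⇒ V=53.6441 continue | (k=4,j=2): S=139.5300, K−S=15.6100, hold=27.5957 ⇒ V=27.5957 continue | (k=4,j=3): S=190.0869, K−S=0.0000, hold=9.2897 ⇒ V=9.2897 continue | (k=4,j=4): S=258.9624, K−S=0.0000, hold=1.4777 ⇒ V=1.4777 continue
k=3: (k=3,j=0): S=87.7487, K−S=67.3913, hold=67.0719 ⇒ V=67.3913 exercise | (k=3,j=1): S=119.5433, K−S=35.5967, hold=41.1241 ⇒ V=41.1241 continue | (k=3,j=2): S=162.8583, K−S=0.0000, hold=18.8911 ⇒ V=18.8911 continue | (k=3,j=3): S=221.8679, K−S=0.0000, hold=5.5982 ⇒ V=5.5982 continue
k=2: (k=2,j=0): S=102.4196, K−S=52.7204, hold=54.6423 ⇒ V=54.6423 continue | (k=2,j=1): S=139.5300, K−S=15.6100, hold=30.4814 ⇒ V=30.4814 continue | (k=2,j=2): S=190.0869, K−S=0.0000, hold=12.5810 ⇒ V=12.5810 continue
k=1: (k=1,j=0): S=119.5433, K−S=35.5967, hold=42.9841 ⇒ V=42.9841 continue | (k=1,j=1): S=162.8583, K−S=0.0000, hold=21.9371 ⇒ V=21.9371 continue
k=0: (k=0,j=0): S=139.5300, K−S=15.6100, hold=32.8714 ⇒ V=32.8714 continue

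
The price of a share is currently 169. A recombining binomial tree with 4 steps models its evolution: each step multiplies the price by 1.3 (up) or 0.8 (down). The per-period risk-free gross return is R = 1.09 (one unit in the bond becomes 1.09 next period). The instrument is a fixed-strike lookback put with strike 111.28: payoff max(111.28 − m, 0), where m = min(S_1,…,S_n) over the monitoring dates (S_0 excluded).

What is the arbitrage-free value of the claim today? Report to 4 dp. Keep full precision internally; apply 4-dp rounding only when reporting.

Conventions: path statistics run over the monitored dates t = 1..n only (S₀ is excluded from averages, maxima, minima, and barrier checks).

price = 1.9068

With p* = (R−d)/(u−d) = 0.5800, sum probability × payoff across the paths and divide by R^4.
Enumerate all 2^4 = 16 price paths (U = up ×1.3, D = down ×0.8); each path with k up-moves has probability p*^k·(1−p*)^(4−k).
DDDD: m=69.2224, payoff=42.0576, prob=0.031117
UDDD: m=112.4864, payoff=0.0000, prob=0.042971
DUDD: m=112.4864, payoff=0.0000, prob=0.042971
UUDD: m=182.7904, payoff=0.0000, prob=0.059341
DDUD: m=108.1600, payoff=3.1200, prob=0.042971
UDUD: m=175.7600, payoff=0.0000, prob=0.059341
DUUD: m=135.2000, payoff=0.0000, prob=0.059341
UUUD: m=219.7000, payoff=0.0000, prob=0.081947
DDDU: m=86.5280, payoff=24.7520, prob=0.042971
UDDU: m=140.6080, payoff=0.0000, prob=0.059341
DUDU: m=135.2000, payoff=0.0000, prob=0.059341
UUDU: m=219.7000, payoff=0.0000, prob=0.081947
DDUU: m=108.1600, payoff=3.1200, prob=0.059341
UDUU: m=175.7600, payoff=0.0000, prob=0.081947
DUUU: m=135.2000, payoff=0.0000, prob=0.081947
UUUU: m=219.7000, payoff=0.0000, prob=0.113165
Price = Σ prob·payoff / R^4 = 2.691537 / 1.411582 = 1.9068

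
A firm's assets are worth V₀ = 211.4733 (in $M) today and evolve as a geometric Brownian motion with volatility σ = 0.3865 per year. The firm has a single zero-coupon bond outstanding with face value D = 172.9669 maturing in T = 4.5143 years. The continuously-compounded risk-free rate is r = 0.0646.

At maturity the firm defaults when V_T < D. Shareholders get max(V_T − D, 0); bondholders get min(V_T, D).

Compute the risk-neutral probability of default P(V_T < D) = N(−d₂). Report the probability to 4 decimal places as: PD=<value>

PD=0.4249

Equity is a call on the firm's assets struck at D = 172.9669:
d₁ = [ln(V₀/D) + (r + σ²/2)T] / (σ√T)
   = [ln(211.4733/172.9669) + (0.0646 + 0.5·0.3865²)·4.5143] / (0.3865·√4.5143)
   = [0.200999 + 0.628802] / 0.821192 = 1.010483
d₂ = d₁ − σ√T = 1.010483 − 0.821192 = 0.189291
risk-neutral PD = N(−d₂) = N(-0.189291) = 0.424932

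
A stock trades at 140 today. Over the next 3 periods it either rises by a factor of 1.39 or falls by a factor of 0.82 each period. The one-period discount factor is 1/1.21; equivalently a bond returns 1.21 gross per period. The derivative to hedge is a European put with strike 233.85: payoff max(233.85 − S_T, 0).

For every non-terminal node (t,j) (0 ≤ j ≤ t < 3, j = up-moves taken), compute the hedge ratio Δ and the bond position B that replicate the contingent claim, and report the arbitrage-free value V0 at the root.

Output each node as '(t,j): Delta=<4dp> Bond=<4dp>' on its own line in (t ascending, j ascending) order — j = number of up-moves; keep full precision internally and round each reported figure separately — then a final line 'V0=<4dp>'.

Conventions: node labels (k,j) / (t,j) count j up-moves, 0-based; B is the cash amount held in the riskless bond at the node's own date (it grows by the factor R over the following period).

(0,0): Delta=-0.4305 Bond=77.9681
(1,0): Delta=-1.0000 Bond=159.7227
(1,1): Delta=-0.2754 Bond=64.1653
(2,0): Delta=-1.0000 Bond=193.2645
(2,1): Delta=-1.0000 Bond=193.2645
(2,2): Delta=-0.0781 Bond=24.2750
V0=17.7014

Arbitrage-free pricing uses the up-move probability p* = (R−d)/(u−d) = 0.6842, discounting each step at R = 1.21.
Expiry values: V(3,0)=156.6585, V(3,1)=103.0010, V(3,2)=12.0449, V(3,3)=0.0000
  t=2,j=0: stock 94.1360 → up 130.8490 (V=103.0010), down 77.1915 (V=156.6585). Price 99.1285; hedge Δ=-1.0000, bond B=193.2645.
  t=2,j=1: stock 159.5720 → up 221.8051 (V=12.0449), down 130.8490 (V=103.0010). Price 33.6925; hedge Δ=-1.0000, bond B=193.2645.
  t=2,j=2: stock 270.4940 → up 375.9867 (V=0.0000), down 221.8051 (V=12.0449). Price 3.1435; hedge Δ=-0.0781, bond B=24.2750.
  t=1,j=0: stock 114.8000 → up 159.5720 (V=33.6925), down 94.1360 (V=99.1285). Price 44.9227; hedge Δ=-1.0000, bond B=159.7227.
  t=1,j=1: stock 194.6000 → up 270.4940 (V=3.1435), down 159.5720 (V=33.6925). Price 10.5707; hedge Δ=-0.2754, bond B=64.1653.
  t=0,j=0: stock 140.0000 → up 194.6000 (V=10.5707), down 114.8000 (V=44.9227). Price 17.7014; hedge Δ=-0.4305, bond B=77.9681.
Verification: the root portfolio costs Δ(0,0)·S0 + B(0,0) = 17.7014, matching V0.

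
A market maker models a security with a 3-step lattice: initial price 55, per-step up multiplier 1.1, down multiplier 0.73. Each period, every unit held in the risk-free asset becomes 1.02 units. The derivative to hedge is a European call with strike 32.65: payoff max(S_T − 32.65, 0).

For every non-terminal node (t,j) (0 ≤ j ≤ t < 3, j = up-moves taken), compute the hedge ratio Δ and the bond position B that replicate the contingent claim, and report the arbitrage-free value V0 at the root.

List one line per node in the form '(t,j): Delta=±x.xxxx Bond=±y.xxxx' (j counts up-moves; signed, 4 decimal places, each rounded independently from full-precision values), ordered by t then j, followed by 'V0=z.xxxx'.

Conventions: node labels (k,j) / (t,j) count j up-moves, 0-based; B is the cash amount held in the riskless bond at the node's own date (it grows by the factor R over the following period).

(0,0): Delta=0.9695 Bond=-28.9396
(1,0): Delta=0.8241 Bond=-23.6796
(1,1): Delta=0.9961 Bond=-31.1291
(2,0): Delta=0.0000 Bond=0.0000
(2,1): Delta=0.9749 Bond=-30.8161
(2,2): Delta=1.0000 Bond=-32.0098
V0=24.3828

No-arbitrage ⇒ martingale measure with p* = (R−d)/(u−d) = 0.7838.
Terminal payoffs: V(3,0)=0.0000, V(3,1)=0.0000, V(3,2)=15.9315, V(3,3)=40.5550
  t=2,j=0: stock 29.3095 → up 32.2404 (V=0.0000), down 21.3959 (V=0.0000). Price 0.0000; hedge Δ=0.0000, bond B=0.0000.
  t=2,j=1: stock 44.1650 → up 48.5815 (V=15.9315), down 32.2405 (V=0.0000). Price 12.2420; hedge Δ=0.9749, bond B=-30.8161.
  t=2,j=2: stock 66.5500 → up 73.2050 (V=40.5550), down 48.5815 (V=15.9315). Price 34.5402; hedge Δ=1.0000, bond B=-32.0098.
  t=1,j=0: stock 40.1500 → up 44.1650 (V=12.2420), down 29.3095 (V=0.0000). Price 9.4070; hedge Δ=0.8241, bond B=-23.6796.
  t=1,j=1: stock 60.5000 → up 66.5500 (V=34.5402), down 44.1650 (V=12.2420). Price 29.1362; hedge Δ=0.9961, bond B=-31.1291.
  t=0,j=0: stock 55.0000 → up 60.5000 (V=29.1362), down 40.1500 (V=9.4070). Price 24.3828; hedge Δ=0.9695, bond B=-28.9396.
Check: Δ(0,0)·S0 + B(0,0) = 24.3828 = V0.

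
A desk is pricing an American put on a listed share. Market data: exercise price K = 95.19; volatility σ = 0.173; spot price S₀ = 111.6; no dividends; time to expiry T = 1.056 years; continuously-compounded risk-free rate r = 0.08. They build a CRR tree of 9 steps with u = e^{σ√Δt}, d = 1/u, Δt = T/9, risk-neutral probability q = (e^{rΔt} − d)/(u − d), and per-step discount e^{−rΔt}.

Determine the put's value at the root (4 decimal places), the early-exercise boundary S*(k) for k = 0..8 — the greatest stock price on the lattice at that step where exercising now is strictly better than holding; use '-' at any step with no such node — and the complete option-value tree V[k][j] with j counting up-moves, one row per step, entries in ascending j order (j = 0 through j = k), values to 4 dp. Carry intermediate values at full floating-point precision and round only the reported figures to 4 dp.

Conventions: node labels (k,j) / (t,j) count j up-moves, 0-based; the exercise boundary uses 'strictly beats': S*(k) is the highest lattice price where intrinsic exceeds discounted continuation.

price = 0.7984
boundary = - - - - - 82.9821 78.2075 82.9821 88.0481
tree:
0.7984
1.4528 0.3073
2.5861 0.6035 0.0840
4.4847 1.1659 0.1802 0.0114
7.5380 2.2060 0.3836 0.0263 0.0000
12.2079 4.0644 0.8104 0.0611 0.0000 0.0000
16.9825 7.2256 1.6955 0.1416 0.0000 0.0000 0.0000
21.4824 12.2079 3.5058 0.3285 0.0000 0.0000 0.0000 0.0000
25.7234 16.9825 7.1419 0.7617 0.0000 0.0000 0.0000 0.0000 0.0000
29.7203 21.4824 12.2079 1.7665 0.0000 0.0000 0.0000 0.0000 0.0000 0.0000

Δt=0.11733  u=1.06105  d=0.94246  q=0.56472  discount=0.99066
step 9 (expiry): payoffs max(K−S,0) = 29.7203 21.4824 12.2079 1.7665 0.0000 0.0000 0.0000 0.0000 0.0000 0.0000
step 8: (k=8,j=0): S=69.4666, K−S=25.7234, hold=24.8340 ⇒ V=25.7234 exercise | (k=8,j=1): S=78.2075, K−S=16.9825, hold=16.0932 ⇒ V=16.9825 exercise | (k=8,j=2): S=88.0481, K−S=7.1419, hold=6.2525 ⇒ V=7.1419 exercise | (k=8,j=3): S=99.1271, K−S=0.0000, hold=0.7617 ⇒ V=0.7617 continue | (k=8,j=4): S=111.6000, K−S=0.0000, hold=0.0000 ⇒ V=0.0000 continue | (k=8,j=5): S=125.6424, K−S=0.0000, hold=0.0000 ⇒ V=0.0000 continue | (k=8,j=6): S=141.4517, K−S=0.0000, hold=0.0000 ⇒ V=0.0000 continue | (k=8,j=7): S=159.2503, K−S=0.0000, hold=0.0000 ⇒ V=0.0000 continue | (k=8,j=8): S=179.2884, K−S=0.0000, hold=0.0000 ⇒ V=0.0000 continue  boundary S*=88.0481
step 7: (k=7,j=0): S=73.7076, K−S=21.4824, hold=20.5931 ⇒ V=21.4824 exercise | (k=7,j=1): S=82.9821, K−S=12.2079, hold=11.3186 ⇒ V=12.2079 exercise | (k=7,j=2): S=93.4235, K−S=1.7665, hold=3.5058 ⇒ V=3.5058 continue | (k=7,j=3): S=105.1788, K−S=0.0000, hold=0.3285 ⇒ V=0.3285 continue | (k=7,j=4): S=118.4132, K−S=0.0000, hold=0.0000 ⇒ V=0.0000 continue | (k=7,j=5): S=133.3129, K−S=0.0000, hold=0.0000 ⇒ V=0.0000 continue | (k=7,j=6): S=150.0874, K−S=0.0000, hold=0.0000 ⇒ V=0.0000 continue | (k=7,j=7): S=168.9726, K−S=0.0000, hold=0.0000 ⇒ V=0.0000 continue  boundary S*=82.9821
step 6: (k=6,j=0): S=78.2075, K−S=16.9825, hold=16.0932 ⇒ V=16.9825 exercise | (k=6,j=1): S=88.0481, K−S=7.1419, hold=7.2256 ⇒ V=7.2256 continue | (k=6,j=2): S=99.1271, K−S=0.0000, hold=1.6955 ⇒ V=1.6955 continue | (k=6,j=3): S=111.6000, K−S=0.0000, hold=0.1416 ⇒ V=0.1416 continue | (k=6,j=4): S=125.6424, K−S=0.0000, hold=0.0000 ⇒ V=0.0000 continue | (k=6,j=5): S=141.4517, K−S=0.0000, hold=0.0000 ⇒ V=0.0000 continue | (k=6,j=6): S=159.2503, K−S=0.0000, hold=0.0000 ⇒ V=0.0000 continue  boundary S*=78.2075
step 5: (k=5,j=0): S=82.9821, K−S=12.2079, hold=11.3655 ⇒ V=12.2079 exercise | (k=5,j=1): S=93.4235, K−S=1.7665, hold=4.0644 ⇒ V=4.0644 continue | (k=5,j=2): S=105.1788, K−S=0.0000, hold=0.8104 ⇒ V=0.8104 continue | (k=5,j=3): S=118.4132, K−S=0.0000, hold=0.0611 ⇒ V=0.0611 continue | (k=5,j=4): S=133.3129, K−S=0.0000, hold=0.0000 ⇒ V=0.0000 continue | (k=5,j=5): S=150.0874, K−S=0.0000, hold=0.0000 ⇒ V=0.0000 continue  boundary S*=82.9821
step 4: (k=4,j=0): S=88.0481, K−S=7.1419, hold=7.5380 ⇒ V=7.5380 continue | (k=4,j=1): S=99.1271, K−S=0.0000, hold=2.2060 ⇒ V=2.2060 continue | (k=4,j=2): S=111.6000, K−S=0.0000, hold=0.3836 ⇒ V=0.3836 continue | (k=4,j=3): S=125.6424, K−S=0.0000, hold=0.0263 ⇒ V=0.0263 continue | (k=4,j=4): S=141.4517, K−S=0.0000, hold=0.0000 ⇒ V=0.0000 continue  boundary S*=-
step 3: (k=3,j=0): S=93.4235, K−S=1.7665, hold=4.4847 ⇒ V=4.4847 continue | (k=3,j=1): S=105.1788, K−S=0.0000, hold=1.1659 ⇒ V=1.1659 continue | (k=3,j=2): S=118.4132, K−S=0.0000, hold=0.1802 ⇒ V=0.1802 continue | (k=3,j=3): S=133.3129, K−S=0.0000, hold=0.0114 ⇒ V=0.0114 continue  boundary S*=-
step 2: (k=2,j=0): S=99.1271, K−S=0.0000, hold=2.5861 ⇒ V=2.5861 continue | (k=2,j=1): S=111.6000, K−S=0.0000, hold=0.6035 ⇒ V=0.6035 continue | (k=2,j=2): S=125.6424, K−S=0.0000, hold=0.0840 ⇒ V=0.0840 continue  boundary S*=-
step 1: (k=1,j=0): S=105.1788, K−S=0.0000, hold=1.4528 ⇒ V=1.4528 continue | (k=1,j=1): S=118.4132, K−S=0.0000, hold=0.3073 ⇒ V=0.3073 continue  boundary S*=-
step 0: (k=0,j=0): S=111.6000, K−S=0.0000, hold=0.7984 ⇒ V=0.7984 continue  boundary S*=-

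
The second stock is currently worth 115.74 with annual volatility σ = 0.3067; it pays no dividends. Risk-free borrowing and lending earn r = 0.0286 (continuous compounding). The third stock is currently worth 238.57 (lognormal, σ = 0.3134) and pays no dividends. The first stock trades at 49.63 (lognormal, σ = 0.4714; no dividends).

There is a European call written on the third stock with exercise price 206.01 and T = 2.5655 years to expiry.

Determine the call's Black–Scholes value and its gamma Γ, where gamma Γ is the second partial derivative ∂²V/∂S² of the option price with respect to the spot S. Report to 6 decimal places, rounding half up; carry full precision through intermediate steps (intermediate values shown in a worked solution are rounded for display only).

price = 70.104015
Γ = 0.002627

σ√T = 0.3134·√2.5655 = 0.501978
d₁ = (ln(S/K) + (r+σ²/2)T) / (σ√T) = (ln(238.57/206.01) + (0.0286+0.3134²/2)·2.5655) / 0.501978 = (0.146738 + 0.199364) / 0.501978 = 0.689477
d₂ = d₁ − σ√T = 0.689477 − 0.501978 = 0.187499
e^{−rT} = 0.929254
N(d₁) = 0.754738,  N(d₂) = 0.574365
Call price V = S·N(d₁) − K·e^{−rT}·N(d₂) = 180.057941 − 109.953926 = 70.104015
φ(d₁) = (1/√(2π))·e^{−d₁²/2} = 0.314545
Γ = φ(d₁) / (S·σ·√T) = 0.002627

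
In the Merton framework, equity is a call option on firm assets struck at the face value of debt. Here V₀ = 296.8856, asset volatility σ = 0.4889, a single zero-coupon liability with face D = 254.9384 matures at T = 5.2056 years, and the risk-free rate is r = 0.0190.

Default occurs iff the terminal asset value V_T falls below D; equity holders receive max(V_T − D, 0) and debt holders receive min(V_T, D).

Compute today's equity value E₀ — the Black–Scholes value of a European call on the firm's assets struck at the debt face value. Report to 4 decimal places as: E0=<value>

Apply the equity-as-call identities (strike 254.9384, horizon 5.2056 years):
d₁ = [ln(V₀/D) + (r + σ²/2)T] / (σ√T)
   = [ln(296.8856/254.9384) + (0.0190 + 0.5·0.4889²)·5.2056] / (0.4889·√5.2056)
   = [0.152325 + 0.721036] / 1.115464 = 0.782958
d₂ = d₁ − σ√T = 0.782958 − 1.115464 = -0.332506
N(d₁) = 0.783174,  N(d₂) = 0.369754,  e^(−rT) = 0.905827
E₀ = V₀·N(d₁) − D·e^(−rT)·N(d₂)
   = 296.8856·0.783174 − 254.9384·0.905827·0.369754 = 147.125810

E0=147.1258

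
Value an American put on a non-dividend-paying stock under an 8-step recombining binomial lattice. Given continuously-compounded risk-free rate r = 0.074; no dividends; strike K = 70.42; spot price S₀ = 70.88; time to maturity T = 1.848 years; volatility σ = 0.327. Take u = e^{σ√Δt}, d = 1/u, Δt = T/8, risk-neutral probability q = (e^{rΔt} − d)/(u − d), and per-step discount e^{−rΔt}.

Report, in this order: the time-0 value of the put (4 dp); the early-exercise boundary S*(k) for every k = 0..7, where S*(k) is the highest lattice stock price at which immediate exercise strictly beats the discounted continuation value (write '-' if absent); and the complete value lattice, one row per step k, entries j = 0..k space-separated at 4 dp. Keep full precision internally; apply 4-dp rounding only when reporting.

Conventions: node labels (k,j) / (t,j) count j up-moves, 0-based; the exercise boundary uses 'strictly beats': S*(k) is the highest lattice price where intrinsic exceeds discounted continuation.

params: Δt=0.23100 u=1.17019 d=0.85456 q=0.51541 e^(-rΔt)=0.98305
t_8 payoffs: 50.2605 42.8148 32.6192 18.6578 0.0000 0.0000 0.0000 0.0000 0.0000
t_7: node(7,0) S=23.5904 payoff=46.8296 vs cont=45.6361 → 46.8296 [stop]  node(7,1) S=32.3032 payoff=38.1168 vs cont=36.9232 → 38.1168 [stop]  node(7,2) S=44.2341 payoff=26.1859 vs cont=24.9924 → 26.1859 [stop]  node(7,3) S=60.5715 payoff=9.8485 vs cont=8.8881 → 9.8485 [stop]  node(7,4) S=82.9429 payoff=0.0000 vs cont=0.0000 → 0.0000 [wait]  node(7,5) S=113.5770 payoff=0.0000 vs cont=0.0000 → 0.0000 [wait]  node(7,6) S=155.5255 payoff=0.0000 vs cont=0.0000 → 0.0000 [wait]  node(7,7) S=212.9672 payoff=0.0000 vs cont=0.0000 → 0.0000 [wait]  ⇒ S*(7)=60.5715
t_6: node(6,0) S=27.6052 payoff=42.8148 vs cont=41.6213 → 42.8148 [stop]  node(6,1) S=37.8008 payoff=32.6192 vs cont=31.4256 → 32.6192 [stop]  node(6,2) S=51.7622 payoff=18.6578 vs cont=17.4643 → 18.6578 [stop]  node(6,3) S=70.8800 payoff=0.0000 vs cont=4.6916 → 4.6916 [wait]  node(6,4) S=97.0588 payoff=0.0000 vs cont=0.0000 → 0.0000 [wait]  node(6,5) S=132.9064 payoff=0.0000 vs cont=0.0000 → 0.0000 [wait]  node(6,6) S=181.9940 payoff=0.0000 vs cont=0.0000 → 0.0000 [wait]  ⇒ S*(6)=51.7622
t_5: node(5,0) S=32.3032 payoff=38.1168 vs cont=36.9232 → 38.1168 [stop]  node(5,1) S=44.2341 payoff=26.1859 vs cont=24.9924 → 26.1859 [stop]  node(5,2) S=60.5715 payoff=9.8485 vs cont=11.2652 → 11.2652 [wait]  node(5,3) S=82.9429 payoff=0.0000 vs cont=2.2349 → 2.2349 [wait]  node(5,4) S=113.5770 payoff=0.0000 vs cont=0.0000 → 0.0000 [wait]  node(5,5) S=155.5255 payoff=0.0000 vs cont=0.0000 → 0.0000 [wait]  ⇒ S*(5)=44.2341
t_4: node(4,0) S=37.8008 payoff=32.6192 vs cont=31.4256 → 32.6192 [stop]  node(4,1) S=51.7622 payoff=18.6578 vs cont=18.1821 → 18.6578 [stop]  node(4,2) S=70.8800 payoff=0.0000 vs cont=6.4988 → 6.4988 [wait]  node(4,3) S=97.0588 payoff=0.0000 vs cont=1.0647 → 1.0647 [wait]  node(4,4) S=132.9064 payoff=0.0000 vs cont=0.0000 → 0.0000 [wait]  ⇒ S*(4)=51.7622
t_3: node(3,0) S=44.2341 payoff=26.1859 vs cont=24.9924 → 26.1859 [stop]  node(3,1) S=60.5715 payoff=9.8485 vs cont=12.1809 → 12.1809 [wait]  node(3,2) S=82.9429 payoff=0.0000 vs cont=3.6353 → 3.6353 [wait]  node(3,3) S=113.5770 payoff=0.0000 vs cont=0.5072 → 0.5072 [wait]  ⇒ S*(3)=44.2341
t_2: node(2,0) S=51.7622 payoff=18.6578 vs cont=18.6460 → 18.6578 [stop]  node(2,1) S=70.8800 payoff=0.0000 vs cont=7.6446 → 7.6446 [wait]  node(2,2) S=97.0588 payoff=0.0000 vs cont=1.9887 → 1.9887 [wait]  ⇒ S*(2)=51.7622
t_1: node(1,0) S=60.5715 payoff=9.8485 vs cont=12.7614 → 12.7614 [wait]  node(1,1) S=82.9429 payoff=0.0000 vs cont=4.6493 → 4.6493 [wait]  ⇒ S*(1)=-
t_0: node(0,0) S=70.8800 payoff=0.0000 vs cont=8.4349 → 8.4349 [wait]  ⇒ S*(0)=-

price = 8.4349
boundary = - - 51.7622 44.2341 51.7622 44.2341 51.7622 60.5715
tree:
8.4349
12.7614 4.6493
18.6578 7.6446 1.9887
26.1859 12.1809 3.6353 0.5072
32.6192 18.6578 6.4988 1.0647 0.0000
38.1168 26.1859 11.2652 2.2349 0.0000 0.0000
42.8148 32.6192 18.6578 4.6916 0.0000 0.0000 0.0000
46.8296 38.1168 26.1859 9.8485 0.0000 0.0000 0.0000 0.0000
50.2605 42.8148 32.6192 18.6578 0.0000 0.0000 0.0000 0.0000 0.0000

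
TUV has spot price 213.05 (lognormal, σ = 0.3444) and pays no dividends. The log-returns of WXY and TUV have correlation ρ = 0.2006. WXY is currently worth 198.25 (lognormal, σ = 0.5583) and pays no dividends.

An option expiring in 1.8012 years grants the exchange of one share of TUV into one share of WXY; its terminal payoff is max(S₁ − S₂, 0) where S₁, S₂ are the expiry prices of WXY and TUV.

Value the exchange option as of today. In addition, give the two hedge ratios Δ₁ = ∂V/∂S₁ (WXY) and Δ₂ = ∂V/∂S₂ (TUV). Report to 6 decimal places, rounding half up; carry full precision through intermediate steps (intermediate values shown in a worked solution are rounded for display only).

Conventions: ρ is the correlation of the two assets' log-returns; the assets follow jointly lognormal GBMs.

σ_eff = √(σ₁² + σ₂² − 2ρσ₁σ₂) = √(0.5583² + 0.3444² − 2·0.2006·0.5583·0.3444) = 0.594279
d₁ = (ln(S₁/S₂) + (q₂ − q₁ + σ_eff²/2)T) / (σ_eff√T) = (ln(198.25/213.05) + (0.0 − 0.0 + 0.176584)·1.8012) / 0.797575 = 0.308517
d₂ = d₁ − σ_eff√T = 0.308517 − 0.797575 = -0.489059
N(d₁) = 0.621155,  N(d₂) = 0.312400
V = S₁·e^{−q₁T}·N(d₁) − S₂·e^{−q₂T}·N(d₂) = 123.144046 − 66.556829 = 56.587218
Key observation: no risk-free rate is needed — with the second asset as numeraire the exchange option is a call on the ratio S₁/S₂, and r cancels out of the value.
Δ₁ = e^{−q₁T}·N(d₁) = 0.621155;  Δ₂ = −e^{−q₂T}·N(d₂) = -0.312400

exchange price = 56.587218
Δ1 = 0.621155
Δ2 = -0.312400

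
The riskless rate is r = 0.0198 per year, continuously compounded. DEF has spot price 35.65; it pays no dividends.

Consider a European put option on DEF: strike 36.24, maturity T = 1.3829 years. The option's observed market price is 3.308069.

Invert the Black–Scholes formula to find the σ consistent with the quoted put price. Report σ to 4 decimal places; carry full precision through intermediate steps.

At σ = 0.2109 the Black–Scholes value reproduces the quote:
σ√T = 0.2109·√1.3829 = 0.248012
d₁ = (ln(S/K) + (r+σ²/2)T) / (σ√T) = (ln(35.65/36.24) + (0.0198+0.2109²/2)·1.3829) / 0.248012 = (-0.016414 + 0.058136) / 0.248012 = 0.168226
d₂ = d₁ − σ√T = 0.168226 − 0.248012 = -0.079786
e^{−rT} = 0.972990
N(−d₁) = 0.433203,  N(−d₂) = 0.531796
V = K·e^{−rT}·N(−d₂) − S·N(−d₁) = 18.751749 − 15.443680 = 3.308069 (the quoted price), and the Black–Scholes price is strictly increasing in σ, so σ is unique

sigma = 0.2109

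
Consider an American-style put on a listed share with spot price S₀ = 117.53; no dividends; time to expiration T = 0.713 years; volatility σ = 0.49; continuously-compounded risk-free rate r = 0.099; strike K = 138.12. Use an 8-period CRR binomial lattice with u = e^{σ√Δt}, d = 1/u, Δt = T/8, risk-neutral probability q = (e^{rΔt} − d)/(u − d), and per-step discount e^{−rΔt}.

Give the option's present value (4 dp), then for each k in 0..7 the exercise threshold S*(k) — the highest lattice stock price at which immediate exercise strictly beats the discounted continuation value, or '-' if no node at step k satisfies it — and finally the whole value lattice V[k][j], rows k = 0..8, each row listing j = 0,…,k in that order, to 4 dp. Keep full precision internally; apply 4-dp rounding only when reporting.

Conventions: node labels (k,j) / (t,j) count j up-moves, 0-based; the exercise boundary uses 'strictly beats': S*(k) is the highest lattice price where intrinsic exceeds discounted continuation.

params: Δt=0.08912 u=1.15752 d=0.86391 q=0.49368 e^(-rΔt)=0.99122
t_8 payoffs: 101.6524 89.2584 72.6522 50.4021 20.5900 0.0000 0.0000 0.0000 0.0000
t_7: node(7,0) S=42.2121 payoff=95.9079 vs cont=94.6945 → 95.9079 [stop]  node(7,1) S=56.5585 payoff=81.5615 vs cont=80.3482 → 81.5615 [stop]  node(7,2) S=75.7806 payoff=62.3394 vs cont=61.1261 → 62.3394 [stop]  node(7,3) S=101.5356 payoff=36.5844 vs cont=35.3710 → 36.5844 [stop]  node(7,4) S=136.0439 payoff=2.0761 vs cont=10.3336 → 10.3336 [wait]  node(7,5) S=182.2801 payoff=0.0000 vs cont=0.0000 → 0.0000 [wait]  node(7,6) S=244.2304 payoff=0.0000 vs cont=0.0000 → 0.0000 [wait]  node(7,7) S=327.2352 payoff=0.0000 vs cont=0.0000 → 0.0000 [wait]  ⇒ S*(7)=101.5356
t_6: node(6,0) S=48.8616 payoff=89.2584 vs cont=88.0451 → 89.2584 [stop]  node(6,1) S=65.4678 payoff=72.6522 vs cont=71.4388 → 72.6522 [stop]  node(6,2) S=87.7179 payoff=50.4021 vs cont=49.1888 → 50.4021 [stop]  node(6,3) S=117.5300 payoff=20.5900 vs cont=23.4174 → 23.4174 [wait]  node(6,4) S=157.4741 payoff=0.0000 vs cont=5.1862 → 5.1862 [wait]  node(6,5) S=210.9937 payoff=0.0000 vs cont=0.0000 → 0.0000 [wait]  node(6,6) S=282.7027 payoff=0.0000 vs cont=0.0000 → 0.0000 [wait]  ⇒ S*(6)=87.7179
t_5: node(5,0) S=56.5585 payoff=81.5615 vs cont=80.3482 → 81.5615 [stop]  node(5,1) S=75.7806 payoff=62.3394 vs cont=61.1261 → 62.3394 [stop]  node(5,2) S=101.5356 payoff=36.5844 vs cont=36.7546 → 36.7546 [wait]  node(5,3) S=136.0439 payoff=2.0761 vs cont=14.2904 → 14.2904 [wait]  node(5,4) S=182.2801 payoff=0.0000 vs cont=2.6028 → 2.6028 [wait]  node(5,5) S=244.2304 payoff=0.0000 vs cont=0.0000 → 0.0000 [wait]  ⇒ S*(5)=75.7806
t_4: node(4,0) S=65.4678 payoff=72.6522 vs cont=71.4388 → 72.6522 [stop]  node(4,1) S=87.7179 payoff=50.4021 vs cont=49.2721 → 50.4021 [stop]  node(4,2) S=117.5300 payoff=20.5900 vs cont=25.4390 → 25.4390 [wait]  node(4,3) S=157.4741 payoff=0.0000 vs cont=8.4456 → 8.4456 [wait]  node(4,4) S=210.9937 payoff=0.0000 vs cont=1.3063 → 1.3063 [wait]  ⇒ S*(4)=87.7179
t_3: node(3,0) S=75.7806 payoff=62.3394 vs cont=61.1261 → 62.3394 [stop]  node(3,1) S=101.5356 payoff=36.5844 vs cont=37.7439 → 37.7439 [wait]  node(3,2) S=136.0439 payoff=2.0761 vs cont=16.9000 → 16.9000 [wait]  node(3,3) S=182.2801 payoff=0.0000 vs cont=4.8779 → 4.8779 [wait]  ⇒ S*(3)=75.7806
t_2: node(2,0) S=87.7179 payoff=50.4021 vs cont=49.7561 → 50.4021 [stop]  node(2,1) S=117.5300 payoff=20.5900 vs cont=27.2125 → 27.2125 [wait]  node(2,2) S=157.4741 payoff=0.0000 vs cont=10.8686 → 10.8686 [wait]  ⇒ S*(2)=87.7179
t_1: node(1,0) S=101.5356 payoff=36.5844 vs cont=38.6117 → 38.6117 [wait]  node(1,1) S=136.0439 payoff=2.0761 vs cont=18.9757 → 18.9757 [wait]  ⇒ S*(1)=-
t_0: node(0,0) S=117.5300 payoff=20.5900 vs cont=28.6638 → 28.6638 [wait]  ⇒ S*(0)=-

price = 28.6638
boundary = - - 87.7179 75.7806 87.7179 75.7806 87.7179 101.5356
tree:
28.6638
38.6117 18.9757
50.4021 27.2125 10.8686
62.3394 37.7439 16.9000 4.8779
72.6522 50.4021 25.4390 8.4456 1.3063
81.5615 62.3394 36.7546 14.2904 2.6028 0.0000
89.2584 72.6522 50.4021 23.4174 5.1862 0.0000 0.0000
95.9079 81.5615 62.3394 36.5844 10.3336 0.0000 0.0000 0.0000
101.6524 89.2584 72.6522 50.4021 20.5900 0.0000 0.0000 0.0000 0.0000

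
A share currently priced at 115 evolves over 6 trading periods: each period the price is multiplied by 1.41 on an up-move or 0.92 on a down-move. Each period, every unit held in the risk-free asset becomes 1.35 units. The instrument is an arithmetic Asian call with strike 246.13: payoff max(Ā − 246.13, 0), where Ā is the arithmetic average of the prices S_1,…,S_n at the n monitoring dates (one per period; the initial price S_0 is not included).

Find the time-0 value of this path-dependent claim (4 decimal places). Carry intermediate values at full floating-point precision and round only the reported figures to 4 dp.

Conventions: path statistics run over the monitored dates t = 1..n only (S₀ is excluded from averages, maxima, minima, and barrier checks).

Set p* = 0.8776 (from d < R < u); the path-dependent value is the discounted p*-expectation over all price paths.
Enumerate all 2^6 = 64 price paths (U = up ×1.41, D = down ×0.92); each path with k up-moves has probability p*^k·(1−p*)^(6−k).
DDDDDD: Ā=86.7659, payoff=0.0000, prob=0.000003
UDDDDD: Ā=132.9782, payoff=0.0000, prob=0.000024
DUDDDD: Ā=123.5865, payoff=0.0000, prob=0.000024
UUDDDD: Ā=189.4098, payoff=0.0000, prob=0.000173
DDUDDD: Ā=114.9462, payoff=0.0000, prob=0.000024
UDUDDD: Ā=176.1675, payoff=0.0000, prob=0.000173
DUUDDD: Ā=166.7759, payoff=0.0000, prob=0.000173
UUUDDD: Ā=255.6022, payoff=9.4722, prob=0.001241
DDDUDD: Ā=106.9971, payoff=0.0000, prob=0.000024
UDDUDD: Ā=163.9847, payoff=0.0000, prob=0.000173
DUDUDD: Ā=154.5930, payoff=0.0000, prob=0.000173
UUDUDD: Ā=236.9306, payoff=0.0000, prob=0.001241
DDUUDD: Ā=145.9527, payoff=0.0000, prob=0.000173
UDUUDD: Ā=223.6883, payoff=0.0000, prob=0.001241
DUUUDD: Ā=214.2967, payoff=0.0000, prob=0.001241
UUUUDD: Ā=328.4329, payoff=82.3029, prob=0.008892
DDDDUD: Ā=99.6839, payoff=0.0000, prob=0.000024
UDDDUD: Ā=152.7764, payoff=0.0000, prob=0.000173
DUDDUD: Ā=143.3848, payoff=0.0000, prob=0.000173
UUDDUD: Ā=219.7527, payoff=0.0000, prob=0.001241
DDUDUD: Ā=134.7444, payoff=0.0000, prob=0.000173
UDUDUD: Ā=206.5105, payoff=0.0000, prob=0.001241
DUUDUD: Ā=197.1188, payoff=0.0000, prob=0.001241
UUUDUD: Ā=302.1060, payoff=55.9760, prob=0.008892
DDDUUD: Ā=126.7953, payoff=0.0000, prob=0.000173
UDDUUD: Ā=194.3276, payoff=0.0000, prob=0.001241
DUDUUD: Ā=184.9360, payoff=0.0000, prob=0.001241
UUDUUD: Ā=283.4345, payoff=37.3045, prob=0.008892
DDUUUD: Ā=176.2956, payoff=0.0000, prob=0.001241
UDUUUD: Ā=270.1922, payoff=24.0622, prob=0.008892
DUUUUD: Ā=260.8005, payoff=14.6705, prob=0.008892
UUUUUD: Ā=399.7052, payoff=153.5752, prob=0.063726
DDDDDU: Ā=92.9558, payoff=0.0000, prob=0.000024
UDDDDU: Ā=142.4649, payoff=0.0000, prob=0.000173
DUDDDU: Ā=133.0732, payoff=0.0000, prob=0.000173
UUDDDU: Ā=203.9491, payoff=0.0000, prob=0.001241
DDUDDU: Ā=124.4329, payoff=0.0000, prob=0.000173
UDUDDU: Ā=190.7069, payoff=0.0000, prob=0.001241
DUUDDU: Ā=181.3152, payoff=0.0000, prob=0.001241
UUUDDU: Ā=277.8853, payoff=31.7553, prob=0.008892
DDDUDU: Ā=116.4837, payoff=0.0000, prob=0.000173
UDDUDU: Ā=178.5240, payoff=0.0000, prob=0.001241
DUDUDU: Ā=169.1323, payoff=0.0000, prob=0.001241
UUDUDU: Ā=259.2137, payoff=13.0837, prob=0.008892
DDUUDU: Ā=160.4920, payoff=0.0000, prob=0.001241
UDUUDU: Ā=245.9714, payoff=0.0000, prob=0.008892
DUUUDU: Ā=236.5798, payoff=0.0000, prob=0.008892
UUUUDU: Ā=362.5842, payoff=116.4542, prob=0.063726
DDDDUU: Ā=109.1706, payoff=0.0000, prob=0.000173
UDDDUU: Ā=167.3158, payoff=0.0000, prob=0.001241
DUDDUU: Ā=157.9241, payoff=0.0000, prob=0.001241
UUDDUU: Ā=242.0358, payoff=0.0000, prob=0.008892
DDUDUU: Ā=149.2838, payoff=0.0000, prob=0.001241
UDUDUU: Ā=228.7936, payoff=0.0000, prob=0.008892
DUUDUU: Ā=219.4019, payoff=0.0000, prob=0.008892
UUUDUU: Ā=336.2573, payoff=90.1273, prob=0.063726
DDDUUU: Ā=141.3347, payoff=0.0000, prob=0.001241
UDDUUU: Ā=216.6107, payoff=0.0000, prob=0.008892
DUDUUU: Ā=207.2191, payoff=0.0000, prob=0.008892
UUDUUU: Ā=317.5857, payoff=71.4557, prob=0.063726
DDUUUU: Ā=198.5787, payoff=0.0000, prob=0.008892
UDUUUU: Ā=304.3435, payoff=58.2135, prob=0.063726
DUUUUU: Ā=294.9518, payoff=48.8218, prob=0.063726
UUUUUU: Ā=452.0457, payoff=205.9157, prob=0.456703
Price = Σ prob·payoff / R^6 = 130.684473 / 6.053445 = 21.5884

price = 21.5884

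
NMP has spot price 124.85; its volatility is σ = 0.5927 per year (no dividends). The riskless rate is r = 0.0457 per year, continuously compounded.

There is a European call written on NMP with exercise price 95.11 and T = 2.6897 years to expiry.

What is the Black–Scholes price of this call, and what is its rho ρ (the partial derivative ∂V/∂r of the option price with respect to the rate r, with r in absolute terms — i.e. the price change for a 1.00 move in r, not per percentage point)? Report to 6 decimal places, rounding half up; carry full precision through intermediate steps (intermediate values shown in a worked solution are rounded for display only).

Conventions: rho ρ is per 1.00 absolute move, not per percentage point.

price = 62.231876
ρ = 105.931751

σ√T = 0.5927·√2.6897 = 0.972046
d₁ = (ln(S/K) + (r+σ²/2)T) / (σ√T) = (ln(124.85/95.11) + (0.0457+0.5927²/2)·2.6897) / 0.972046 = (0.272079 + 0.595356) / 0.972046 = 0.892381
d₂ = d₁ − σ√T = 0.892381 − 0.972046 = -0.079666
e^{−rT} = 0.884335
N(d₁) = 0.813905,  N(d₂) = 0.468252
Call price V = S·N(d₁) − K·e^{−rT}·N(d₂) = 101.616101 − 39.384225 = 62.231876
ρ = K·T·e^{−rT}·N(d₂) = 105.931751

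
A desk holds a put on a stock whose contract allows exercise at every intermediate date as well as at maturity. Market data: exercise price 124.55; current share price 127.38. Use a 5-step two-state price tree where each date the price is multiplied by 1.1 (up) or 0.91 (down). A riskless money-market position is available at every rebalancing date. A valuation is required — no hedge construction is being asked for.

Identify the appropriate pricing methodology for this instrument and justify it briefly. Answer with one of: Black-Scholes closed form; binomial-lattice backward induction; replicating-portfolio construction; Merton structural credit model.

framework: binomial-lattice backward induction

Key observation: with exercise allowed before expiry on a discrete up/down model (5 steps from spot 127.38), the strike-124.55 put's value must be rolled back through the tree testing early exercise at each node.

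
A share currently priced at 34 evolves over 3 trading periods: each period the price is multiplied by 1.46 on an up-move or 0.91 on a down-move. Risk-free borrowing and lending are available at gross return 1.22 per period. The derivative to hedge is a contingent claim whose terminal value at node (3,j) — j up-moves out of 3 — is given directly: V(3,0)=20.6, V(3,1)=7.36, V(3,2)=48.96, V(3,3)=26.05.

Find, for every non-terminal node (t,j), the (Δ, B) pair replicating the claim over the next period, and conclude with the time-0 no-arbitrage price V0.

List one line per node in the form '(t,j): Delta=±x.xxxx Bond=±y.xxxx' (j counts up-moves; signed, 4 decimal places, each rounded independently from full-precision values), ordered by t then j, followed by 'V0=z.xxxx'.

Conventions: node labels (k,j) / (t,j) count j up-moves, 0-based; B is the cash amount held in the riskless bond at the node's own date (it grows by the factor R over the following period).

No-arbitrage ⇒ martingale measure with p* = (R−d)/(u−d) = 0.5636.
Payoffs at expiry: V(3,0)=20.6000, V(3,1)=7.3600, V(3,2)=48.9600, V(3,3)=26.0500
(2,0): S=28.1554. Δ = (V_up−V_dn)/(S_up−S_dn) = (7.3600−20.6000)/(41.1069−25.6214) = -0.8550. V = [p*·7.3600 + (1−p*)·20.6000]/1.22 = 10.7684. B = V − Δ·S = 34.8411.
(2,1): S=45.1724. Δ = (V_up−V_dn)/(S_up−S_dn) = (48.9600−7.3600)/(65.9517−41.1069) = 1.6744. V = [p*·48.9600 + (1−p*)·7.3600]/1.22 = 25.2519. B = V − Δ·S = -50.3845.
(2,2): S=72.4744. Δ = (V_up−V_dn)/(S_up−S_dn) = (26.0500−48.9600)/(105.8126−65.9517) = -0.5747. V = [p*·26.0500 + (1−p*)·48.9600]/1.22 = 29.5468. B = V − Δ·S = 71.2013.
(1,0): S=30.9400. Δ = (V_up−V_dn)/(S_up−S_dn) = (25.2519−10.7684)/(45.1724−28.1554) = 0.8511. V = [p*·25.2519 + (1−p*)·10.7684]/1.22 = 15.5179. B = V − Δ·S = -10.8157.
(1,1): S=49.6400. Δ = (V_up−V_dn)/(S_up−S_dn) = (29.5468−25.2519)/(72.4744−45.1724) = 0.1573. V = [p*·29.5468 + (1−p*)·25.2519]/1.22 = 22.6825. B = V − Δ·S = 14.8735.
(0,0): S=34.0000. Δ = (V_up−V_dn)/(S_up−S_dn) = (22.6825−15.5179)/(49.6400−30.9400) = 0.3831. V = [p*·22.6825 + (1−p*)·15.5179]/1.22 = 16.0296. B = V − Δ·S = 3.0030.
Verification: the root portfolio costs Δ(0,0)·S0 + B(0,0) = 16.0296, matching V0.

(0,0): Delta=0.3831 Bond=3.0030
(1,0): Delta=0.8511 Bond=-10.8157
(1,1): Delta=0.1573 Bond=14.8735
(2,0): Delta=-0.8550 Bond=34.8411
(2,1): Delta=1.6744 Bond=-50.3845
(2,2): Delta=-0.5747 Bond=71.2013
V0=16.0296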